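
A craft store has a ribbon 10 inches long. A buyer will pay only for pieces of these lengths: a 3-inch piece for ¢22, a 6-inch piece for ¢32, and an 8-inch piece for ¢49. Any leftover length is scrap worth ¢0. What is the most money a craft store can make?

Consider every possible first cut. f[k] is the best of p[i]+f[k−i] over all sellable i≤k.
f[1] = 0
f[2] = 0
f[3] = 22
f[4] = 22
f[5] = 22
f[6] = max(22+22, 32+0) = 44
f[7] = max(22+22, 32+0) = 44
f[8] = max(22+22, 32+0, 49+0) = 49
f[9] = max(22+44, 32+22, 49+0) = 66
f[10] = max(22+44, 32+22, 49+0) = 66
One optimal cutting: pieces 3 + 3 + 3 with 1 inch of scrap → ¢66.

66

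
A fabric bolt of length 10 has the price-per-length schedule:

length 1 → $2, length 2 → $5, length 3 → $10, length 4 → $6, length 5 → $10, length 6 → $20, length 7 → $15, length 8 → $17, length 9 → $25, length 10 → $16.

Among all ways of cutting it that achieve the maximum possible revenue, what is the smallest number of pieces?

Build r[k] bottom-up: r[k] = max over allowed piece i of (p[i] + r[k−i]).
r[1] = 2
r[2] = 5
r[3] = 10
r[4] = 12  (first piece 1, then r[3]=10)
r[5] = 15  (first piece 2, then r[3]=10)
r[6] = 20  (first piece 3, then r[3]=10)
r[7] = 22  (first piece 1, then r[6]=20)
r[8] = 25  (first piece 2, then r[6]=20)
r[9] = 30  (first piece 3, then r[6]=20)
r[10] = 32  (first piece 1, then r[9]=30)
Maximum revenue is $32.
Now minimize piece count subject to staying optimal: for each k, pieces[k] = 1 + min over i with p[i]+r[k−i]=r[k] of pieces[k−i].
pieces[7] = 2
pieces[8] = 2
pieces[9] = 2
pieces[10] = 3

3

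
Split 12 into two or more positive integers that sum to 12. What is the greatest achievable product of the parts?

81

Define prod[k] = max over 1≤i<k of i · max(k−i, prod[k−i]); the inner max lets the remainder stay uncut if that's better.
prod[2] = 1×max(1,0) = 1×1 = 1
prod[3] = 1×max(2,1) = 1×2 = 2
prod[4] = 2×max(2,1) = 2×2 = 4
prod[5] = 2×max(3,2) = 2×3 = 6
prod[6] = 3×max(3,2) = 3×3 = 9
prod[7] = 2×max(5,6) = 2×6 = 12
prod[8] = 2×max(6,9) = 2×9 = 18
prod[9] = 3×max(6,9) = 3×9 = 27
prod[10] = 2×max(8,18) = 2×18 = 36
prod[11] = 2×max(9,27) = 2×27 = 54
prod[12] = 3×max(9,27) = 3×27 = 81
One optimal split: 3 + 3 + 3 + 3; product 3×3×3×3 = 81.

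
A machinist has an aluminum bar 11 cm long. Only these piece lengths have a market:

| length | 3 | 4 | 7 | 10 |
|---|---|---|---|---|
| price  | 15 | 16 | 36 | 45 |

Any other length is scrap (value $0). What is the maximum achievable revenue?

Build best[k] bottom-up: best[k] = max over allowed piece i of (p[i] + best[k−i]).
best[1] = 0
best[2] = 0
best[3] = 15
best[4] = max(15+0, 16+0) = 16
best[5] = max(15+0, 16+0) = 16
best[6] = max(15+15, 16+0) = 30
best[7] = max(15+16, 16+15, 36+0) = 36
best[8] = max(15+16, 16+16, 36+0) = 36
best[9] = max(15+30, 16+16, 36+0) = 45
best[10] = max(15+36, 16+30, 36+15, 45+0) = 51
best[11] = max(15+36, 16+36, 36+16, 45+0) = 52
One optimal cutting: 7 + 4 → $52.

52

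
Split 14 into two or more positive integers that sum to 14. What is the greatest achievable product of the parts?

162

Let m[k] be the best product for length k (with at least one cut). For each first piece i, the rest contributes max(k−i, m[k−i]).
Small cases: m[2]=1, m[3]=2, m[4]=4, m[5]=6, m[6]=9.
m[7] = max(1×9, 2×6, 3×4, 4×3, 5×2, 6×1) = 12
m[8] = max(1×12, 2×9, 3×6, …, 6×2, 7×1) = 18
m[9] = max(1×18, 2×12, 3×9, …, 7×2, 8×1) = 27
m[10] = max(1×27, 2×18, 3×12, …, 8×2, 9×1) = 36
m[11] = max(1×36, 2×27, 3×18, …, 9×2, 10×1) = 54
m[12] = max(1×54, 2×36, 3×27, …, 10×2, 11×1) = 81
m[13] = max(1×81, 2×54, 3×36, …, 11×2, 12×1) = 108
m[14] = max(1×108, 2×81, 3×54, …, 12×2, 13×1) = 162
One optimal split: 3 + 3 + 3 + 3 + 2; product 3×3×3×3×2 = 162.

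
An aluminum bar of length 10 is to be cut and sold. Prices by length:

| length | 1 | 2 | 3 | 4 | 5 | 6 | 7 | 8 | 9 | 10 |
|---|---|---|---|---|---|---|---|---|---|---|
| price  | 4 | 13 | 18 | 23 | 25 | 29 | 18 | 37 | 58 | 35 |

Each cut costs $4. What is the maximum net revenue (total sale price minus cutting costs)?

Consider every possible first cut. v[k] is the best of p[i]+v[k−i] over all sellable i≤k, charging 4 whenever i<k.
v[1] = 4
v[2] = max(4+4-4, 13+0) = 13
v[3] = max(4+13-4, 13+4-4, 18+0) = 18
v[4] = max(4+18-4, 13+13-4, 18+4-4, 23+0) = 23
v[5] = max(4+23-4, 13+18-4, 18+13-4, 23+4-4, 25+0) = 27
v[6] = max(4+27-4, 13+23-4, 18+18-4, 23+13-4, 25+4-4, 29+0) = 32
v[7] = max(4+32-4, 13+27-4, 18+23-4, …, 29+4-4, 18+0) = 37
v[8] = max(4+37-4, 13+32-4, 18+27-4, …, 18+4-4, 37+0) = 42
v[9] = max(4+42-4, 13+37-4, 18+32-4, …, 37+4-4, 58+0) = 58
v[10] = max(4+58-4, 13+42-4, 18+37-4, …, 58+4-4, 35+0) = 58
One optimal plan: pieces 9 + 1 (1 cut) → $62 − $4 = $58.

58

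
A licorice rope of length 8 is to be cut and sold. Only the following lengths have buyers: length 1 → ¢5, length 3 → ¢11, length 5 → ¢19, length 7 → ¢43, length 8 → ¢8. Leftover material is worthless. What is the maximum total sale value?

48

Build f[k] bottom-up: f[k] = max over allowed piece i of (p[i] + f[k−i]).
f[1] = 5
f[2] = 10  (first piece 1, then f[1]=5)
f[3] = 15  (first piece 1, then f[2]=10)
f[4] = 20  (first piece 1, then f[3]=15)
f[5] = 25  (first piece 1, then f[4]=20)
f[6] = 30  (first piece 1, then f[5]=25)
f[7] = 43
f[8] = 48  (first piece 1, then f[7]=43)
One optimal cutting: 7 + 1 → ¢48.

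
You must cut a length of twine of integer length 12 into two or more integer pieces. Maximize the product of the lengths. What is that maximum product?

81

Let g[k] be the best product for length k (with at least one cut). For each first piece i, the rest contributes max(k−i, g[k−i]).
g[2] = 1×max(1,0) = 1×1 = 1
g[3] = 1×max(2,1) = 1×2 = 2
g[4] = 2×max(2,1) = 2×2 = 4
g[5] = 2×max(3,2) = 2×3 = 6
g[6] = 3×max(3,2) = 3×3 = 9
g[7] = 2×max(5,6) = 2×6 = 12
g[8] = 2×max(6,9) = 2×9 = 18
g[9] = 3×max(6,9) = 3×9 = 27
g[10] = 2×max(8,18) = 2×18 = 36
g[11] = 2×max(9,27) = 2×27 = 54
g[12] = 3×max(9,27) = 3×27 = 81
One optimal split: 3 + 3 + 3 + 3; product 3×3×3×3 = 81.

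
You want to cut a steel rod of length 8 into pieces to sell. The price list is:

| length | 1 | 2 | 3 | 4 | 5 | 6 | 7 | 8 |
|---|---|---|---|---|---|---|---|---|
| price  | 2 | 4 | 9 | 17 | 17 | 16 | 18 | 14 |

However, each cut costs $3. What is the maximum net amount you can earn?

31

Consider every possible first cut. v[k] is the best of p[i]+v[k−i] over all sellable i≤k, charging 3 whenever i<k.
v[1] = 2
v[2] = max(2+2-3, 4+0) = 4
v[3] = max(2+4-3, 4+2-3, 9+0) = 9
v[4] = max(2+9-3, 4+4-3, 9+2-3, 17+0) = 17
v[5] = max(2+17-3, 4+9-3, 9+4-3, 17+2-3, 17+0) = 17
v[6] = max(2+17-3, 4+17-3, 9+9-3, 17+4-3, 17+2-3, 16+0) = 18
v[7] = max(2+18-3, 4+17-3, 9+17-3, …, 16+2-3, 18+0) = 23
v[8] = max(2+23-3, 4+18-3, 9+17-3, …, 18+2-3, 14+0) = 31
One optimal plan: pieces 4 + 4 (1 cut) → $34 − $3 = $31.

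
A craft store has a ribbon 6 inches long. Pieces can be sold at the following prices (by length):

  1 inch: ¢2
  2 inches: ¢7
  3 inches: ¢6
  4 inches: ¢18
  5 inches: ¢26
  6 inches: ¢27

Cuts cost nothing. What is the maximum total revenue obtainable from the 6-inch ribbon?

Consider every possible first cut. R[k] is the best of p[i]+R[k−i] over all sellable i≤k.
R[1] = 2
R[2] = max(2+2, 7+0) = 7
R[3] = max(2+7, 7+2, 6+0) = 9
R[4] = max(2+9, 7+7, 6+2, 18+0) = 18
R[5] = max(2+18, 7+9, 6+7, 18+2, 26+0) = 26
R[6] = max(2+26, 7+18, 6+9, 18+7, 26+2, 27+0) = 28
One optimal cutting: 5 + 1 → ¢26 + ¢2 = ¢28.

28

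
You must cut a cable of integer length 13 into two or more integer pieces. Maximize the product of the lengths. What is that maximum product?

Let f[k] be the best product for length k (with at least one cut). For each first piece i, the rest contributes max(k−i, f[k−i]).
f[2] = 1·max(1,0) = 1·1 = 1
f[3] = max(1·2, 2·1) = 2
f[4] = max(1·3, 2·2, 3·1) = 4
f[5] = max(1·4, 2·3, 3·2, 4·1) = 6
f[6] = max(1·6, 2·4, 3·3, 4·2, 5·1) = 9
f[7] = max(1·9, 2·6, 3·4, 4·3, 5·2, 6·1) = 12
f[8] = max(1·12, 2·9, 3·6, …, 6·2, 7·1) = 18
f[9] = max(1·18, 2·12, 3·9, …, 7·2, 8·1) = 27
f[10] = max(1·27, 2·18, 3·12, …, 8·2, 9·1) = 36
f[11] = max(1·36, 2·27, 3·18, …, 9·2, 10·1) = 54
f[12] = max(1·54, 2·36, 3·27, …, 10·2, 11·1) = 81
f[13] = max(1·81, 2·54, 3·36, …, 11·2, 12·1) = 108
One optimal split: 3 + 3 + 3 + 2 + 2; product 3·3·3·2·2 = 108.

108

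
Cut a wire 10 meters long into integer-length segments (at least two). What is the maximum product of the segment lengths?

Let prod[k] be the best product for length k (with at least one cut). For each first piece i, the rest contributes max(k−i, prod[k−i]).
prod[2] = 1*max(1,0) = 1*1 = 1
prod[3] = 1*max(2,1) = 1*2 = 2
prod[4] = 2*max(2,1) = 2*2 = 4
prod[5] = 2*max(3,2) = 2*3 = 6
prod[6] = 3*max(3,2) = 3*3 = 9
prod[7] = 2*max(5,6) = 2*6 = 12
prod[8] = 2*max(6,9) = 2*9 = 18
prod[9] = 3*max(6,9) = 3*9 = 27
prod[10] = 2*max(8,18) = 2*18 = 36
One optimal split: 3 + 3 + 2 + 2; product 3*3*2*2 = 36.

36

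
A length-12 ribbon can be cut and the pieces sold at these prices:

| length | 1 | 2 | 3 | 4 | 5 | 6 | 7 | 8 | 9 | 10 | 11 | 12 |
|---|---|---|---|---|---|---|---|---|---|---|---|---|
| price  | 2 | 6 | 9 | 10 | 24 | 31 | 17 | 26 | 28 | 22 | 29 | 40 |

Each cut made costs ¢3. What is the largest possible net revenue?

Build net[k] bottom-up: net[k] = max over allowed piece i of (p[i] + net[k−i]) − 3 per cut.
net[1] = 2
net[2] = max(2+2-3, 6+0) = 6
net[3] = max(2+6-3, 6+2-3, 9+0) = 9
net[4] = max(2+9-3, 6+6-3, 9+2-3, 10+0) = 10
net[5] = max(2+10-3, 6+9-3, 9+6-3, 10+2-3, 24+0) = 24
net[6] = max(2+24-3, 6+10-3, 9+9-3, 10+6-3, 24+2-3, 31+0) = 31
net[7] = max(2+31-3, 6+24-3, 9+10-3, …, 31+2-3, 17+0) = 30
net[8] = max(2+30-3, 6+31-3, 9+24-3, …, 17+2-3, 26+0) = 34
net[9] = max(2+34-3, 6+30-3, 9+31-3, …, 26+2-3, 28+0) = 37
net[10] = max(2+37-3, 6+34-3, 9+30-3, …, 28+2-3, 22+0) = 45
net[11] = max(2+45-3, 6+37-3, 9+34-3, …, 22+2-3, 29+0) = 52
net[12] = max(2+52-3, 6+45-3, 9+37-3, …, 29+2-3, 40+0) = 59
One optimal plan: pieces 6 + 6 (1 cut) → ¢62 − ¢3 = ¢59.

59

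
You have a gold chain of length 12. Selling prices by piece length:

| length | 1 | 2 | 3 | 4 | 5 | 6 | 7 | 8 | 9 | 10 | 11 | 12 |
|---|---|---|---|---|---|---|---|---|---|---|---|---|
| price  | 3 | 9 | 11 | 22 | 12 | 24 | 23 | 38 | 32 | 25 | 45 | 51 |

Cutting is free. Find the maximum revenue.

Consider every possible first cut. r[k] is the best of p[i]+r[k−i] over all sellable i≤k.
r[1] = 3
r[2] = max(3+3, 9+0) = 9
r[3] = max(3+9, 9+3, 11+0) = 12
r[4] = max(3+12, 9+9, 11+3, 22+0) = 22
r[5] = max(3+22, 9+12, 11+9, 22+3, 12+0) = 25
r[6] = max(3+25, 9+22, 11+12, 22+9, 12+3, 24+0) = 31
r[7] = max(3+31, 9+25, 11+22, …, 24+3, 23+0) = 34
r[8] = max(3+34, 9+31, 11+25, …, 23+3, 38+0) = 44
r[9] = max(3+44, 9+34, 11+31, …, 38+3, 32+0) = 47
r[10] = max(3+47, 9+44, 11+34, …, 32+3, 25+0) = 53
r[11] = max(3+53, 9+47, 11+44, …, 25+3, 45+0) = 56
r[12] = max(3+56, 9+53, 11+47, …, 45+3, 51+0) = 66
One optimal cutting: 4 + 4 + 4 → $22 + $22 + $22 = $66.

66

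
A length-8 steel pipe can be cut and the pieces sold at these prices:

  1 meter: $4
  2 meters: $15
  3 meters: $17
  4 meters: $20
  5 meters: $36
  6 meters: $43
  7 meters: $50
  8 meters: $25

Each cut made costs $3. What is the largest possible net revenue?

Consider every possible first cut. r[k] is the best of p[i]+r[k−i] over all sellable i≤k, charging 3 whenever i<k.
r[1] = 4
r[2] = max(4+4-3, 15+0) = 15
r[3] = max(4+15-3, 15+4-3, 17+0) = 17
r[4] = max(4+17-3, 15+15-3, 17+4-3, 20+0) = 27
r[5] = max(4+27-3, 15+17-3, 17+15-3, 20+4-3, 36+0) = 36
r[6] = max(4+36-3, 15+27-3, 17+17-3, 20+15-3, 36+4-3, 43+0) = 43
r[7] = max(4+43-3, 15+36-3, 17+27-3, …, 43+4-3, 50+0) = 50
r[8] = max(4+50-3, 15+43-3, 17+36-3, …, 50+4-3, 25+0) = 55
One optimal plan: pieces 6 + 2 (1 cut) → $58 − $3 = $55.

55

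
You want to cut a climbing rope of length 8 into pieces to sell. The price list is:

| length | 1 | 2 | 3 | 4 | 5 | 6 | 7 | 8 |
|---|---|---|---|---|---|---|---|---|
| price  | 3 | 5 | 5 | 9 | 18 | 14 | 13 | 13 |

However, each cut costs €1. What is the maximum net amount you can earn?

24

Let net[k] be the best obtainable value from length k. For each k, try every first piece i and keep the best of price[i] + net[k−i] minus the 1 cut fee when i<k.
net[1] = 3
net[2] = 5  (first piece 1, then net[1]=3)
net[3] = 7  (first piece 1, then net[2]=5)
net[4] = 9  (first piece 1, then net[3]=7)
net[5] = 18
net[6] = 20  (first piece 1, then net[5]=18)
net[7] = 22  (first piece 1, then net[6]=20)
net[8] = 24  (first piece 1, then net[7]=22)
One optimal plan: pieces 5 + 1 + 1 + 1 (3 cuts) → €27 − €3 = €24.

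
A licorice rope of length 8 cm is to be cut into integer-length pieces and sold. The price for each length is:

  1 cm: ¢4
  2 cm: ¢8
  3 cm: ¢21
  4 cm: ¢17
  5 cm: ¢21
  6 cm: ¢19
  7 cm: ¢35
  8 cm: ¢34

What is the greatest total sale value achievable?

Let r[k] be the best obtainable value from length k. For each k, try every first piece i and keep the best of price[i] + r[k−i].
r[1] = 4
r[2] = max(4+4, 8+0) = 8
r[3] = max(4+8, 8+4, 21+0) = 21
r[4] = max(4+21, 8+8, 21+4, 17+0) = 25
r[5] = max(4+25, 8+21, 21+8, 17+4, 21+0) = 29
r[6] = max(4+29, 8+25, 21+21, 17+8, 21+4, 19+0) = 42
r[7] = max(4+42, 8+29, 21+25, …, 19+4, 35+0) = 46
r[8] = max(4+46, 8+42, 21+29, …, 35+4, 34+0) = 50
One optimal cutting: 3 + 3 + 1 + 1 → ¢21 + ¢21 + ¢4 + ¢4 = ¢50.

50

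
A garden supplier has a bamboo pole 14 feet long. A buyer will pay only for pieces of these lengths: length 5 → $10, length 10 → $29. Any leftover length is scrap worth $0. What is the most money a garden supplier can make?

Let best[k] be the best obtainable value from length k. For each k, try every first piece i and keep the best of price[i] + best[k−i].
best[1] = 0
best[2] = 0
best[3] = 0
best[4] = 0
best[5] = 10
best[6] = 10
best[7] = 10
best[8] = 10
best[9] = 10
best[10] = max(10+10, 29+0) = 29
best[11] = max(10+10, 29+0) = 29
best[12] = max(10+10, 29+0) = 29
best[13] = max(10+10, 29+0) = 29
best[14] = max(10+10, 29+0) = 29
One optimal cutting: pieces 10 with 4 feet of scrap → $29.

29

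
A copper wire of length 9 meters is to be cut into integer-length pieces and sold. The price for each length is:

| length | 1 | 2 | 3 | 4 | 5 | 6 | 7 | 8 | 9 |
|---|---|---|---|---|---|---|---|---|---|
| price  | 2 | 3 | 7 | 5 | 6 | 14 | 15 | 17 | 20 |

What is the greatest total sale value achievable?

Let r[k] be the best obtainable value from length k. For each k, try every first piece i and keep the best of price[i] + r[k−i].
r[1] = 2
r[2] = max(2+2, 3+0) = 4
r[3] = max(2+4, 3+2, 7+0) = 7
r[4] = max(2+7, 3+4, 7+2, 5+0) = 9
r[5] = max(2+9, 3+7, 7+4, 5+2, 6+0) = 11
r[6] = max(2+11, 3+9, 7+7, 5+4, 6+2, 14+0) = 14
r[7] = max(2+14, 3+11, 7+9, …, 14+2, 15+0) = 16
r[8] = max(2+16, 3+14, 7+11, …, 15+2, 17+0) = 18
r[9] = max(2+18, 3+16, 7+14, …, 17+2, 20+0) = 21
One optimal cutting: 3 + 3 + 3 → €7 + €7 + €7 = €21.

21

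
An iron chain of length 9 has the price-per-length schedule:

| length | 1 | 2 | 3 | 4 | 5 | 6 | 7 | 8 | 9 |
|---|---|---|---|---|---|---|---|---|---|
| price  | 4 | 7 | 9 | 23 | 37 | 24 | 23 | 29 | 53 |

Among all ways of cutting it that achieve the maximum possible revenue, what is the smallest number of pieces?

Consider every possible first cut. r[k] is the best of p[i]+r[k−i] over all sellable i≤k.
r[1] = 4
r[2] = 8  (first piece 1, then r[1]=4)
r[3] = 12  (first piece 1, then r[2]=8)
r[4] = 23
r[5] = 37
r[6] = 41  (first piece 1, then r[5]=37)
r[7] = 45  (first piece 1, then r[6]=41)
r[8] = 49  (first piece 1, then r[7]=45)
r[9] = 60  (first piece 4, then r[5]=37)
Maximum revenue is $60.
Now minimize piece count subject to staying optimal: for each k, pieces[k] = 1 + min over i with p[i]+r[k−i]=r[k] of pieces[k−i].
pieces[6] = 2
pieces[7] = 3
pieces[8] = 4
pieces[9] = 2

2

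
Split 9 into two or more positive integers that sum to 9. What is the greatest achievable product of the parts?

Let m[k] be the best product for length k (with at least one cut). For each first piece i, the rest contributes max(k−i, m[k−i]).
Small cases: m[2]=1, m[3]=2, m[4]=4.
m[5] = 2×max(3,2) = 2×3 = 6
m[6] = 3×max(3,2) = 3×3 = 9
m[7] = 2×max(5,6) = 2×6 = 12
m[8] = 2×max(6,9) = 2×9 = 18
m[9] = 3×max(6,9) = 3×9 = 27
One optimal split: 3 + 3 + 3; product 3×3×3 = 27.

27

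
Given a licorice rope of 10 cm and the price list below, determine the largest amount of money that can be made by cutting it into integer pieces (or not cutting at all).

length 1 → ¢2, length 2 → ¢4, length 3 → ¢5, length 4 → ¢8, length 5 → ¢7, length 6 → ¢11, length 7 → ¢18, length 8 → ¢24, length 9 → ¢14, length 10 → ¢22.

28

Consider every possible first cut. v[k] is the best of p[i]+v[k−i] over all sellable i≤k.
v[1] = 2
v[2] = max(2+2, 4+0) = 4
v[3] = max(2+4, 4+2, 5+0) = 6
v[4] = max(2+6, 4+4, 5+2, 8+0) = 8
v[5] = max(2+8, 4+6, 5+4, 8+2, 7+0) = 10
v[6] = max(2+10, 4+8, 5+6, 8+4, 7+2, 11+0) = 12
v[7] = max(2+12, 4+10, 5+8, …, 11+2, 18+0) = 18
v[8] = max(2+18, 4+12, 5+10, …, 18+2, 24+0) = 24
v[9] = max(2+24, 4+18, 5+12, …, 24+2, 14+0) = 26
v[10] = max(2+26, 4+24, 5+18, …, 14+2, 22+0) = 28
One optimal cutting: 8 + 1 + 1 → ¢24 + ¢2 + ¢2 = ¢28.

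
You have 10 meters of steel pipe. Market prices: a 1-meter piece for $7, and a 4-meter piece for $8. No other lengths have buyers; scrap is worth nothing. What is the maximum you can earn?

Consider every possible first cut. best[k] is the best of p[i]+best[k−i] over all sellable i≤k.
best[1] = 7
best[2] = 14  (first piece 1, then best[1]=7)
best[3] = 21  (first piece 1, then best[2]=14)
best[4] = 28  (first piece 1, then best[3]=21)
best[5] = 35  (first piece 1, then best[4]=28)
best[6] = 42  (first piece 1, then best[5]=35)
best[7] = 49  (first piece 1, then best[6]=42)
best[8] = 56  (first piece 1, then best[7]=49)
best[9] = 63  (first piece 1, then best[8]=56)
best[10] = 70  (first piece 1, then best[9]=63)
One optimal cutting: 1 + 1 + 1 + 1 + 1 + 1 + 1 + 1 + 1 + 1 → $70.

70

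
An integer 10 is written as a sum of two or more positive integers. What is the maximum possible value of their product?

Define g[k] = max over 1≤i<k of i · max(k−i, g[k−i]); the inner max lets the remainder stay uncut if that's better.
Small cases: g[2]=1, g[3]=2.
g[4] = 2*max(2,1) = 2*2 = 4
g[5] = 2*max(3,2) = 2*3 = 6
g[6] = 3*max(3,2) = 3*3 = 9
g[7] = 2*max(5,6) = 2*6 = 12
g[8] = 2*max(6,9) = 2*9 = 18
g[9] = 3*max(6,9) = 3*9 = 27
g[10] = 2*max(8,18) = 2*18 = 36
One optimal split: 3 + 3 + 2 + 2; product 3*3*2*2 = 36.

36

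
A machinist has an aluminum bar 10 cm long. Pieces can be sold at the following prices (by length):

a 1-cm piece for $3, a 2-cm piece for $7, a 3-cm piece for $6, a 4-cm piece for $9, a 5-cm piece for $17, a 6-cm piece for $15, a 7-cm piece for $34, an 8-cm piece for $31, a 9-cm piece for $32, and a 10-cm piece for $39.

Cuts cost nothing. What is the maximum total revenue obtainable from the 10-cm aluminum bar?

44

Let r[k] be the best obtainable value from length k. For each k, try every first piece i and keep the best of price[i] + r[k−i].
r[1] = 3
r[2] = 7
r[3] = 10  (first piece 1, then r[2]=7)
r[4] = 14  (first piece 2, then r[2]=7)
r[5] = 17  (first piece 1, then r[4]=14)
r[6] = 21  (first piece 2, then r[4]=14)
r[7] = 34
r[8] = 37  (first piece 1, then r[7]=34)
r[9] = 41  (first piece 2, then r[7]=34)
r[10] = 44  (first piece 1, then r[9]=41)
One optimal cutting: 7 + 2 + 1 → $34 + $7 + $3 = $44.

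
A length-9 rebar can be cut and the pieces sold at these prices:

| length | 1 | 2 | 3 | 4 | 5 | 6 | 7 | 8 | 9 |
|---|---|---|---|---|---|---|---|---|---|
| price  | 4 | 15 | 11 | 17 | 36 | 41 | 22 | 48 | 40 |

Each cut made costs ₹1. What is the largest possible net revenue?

64

Let net[k] be the best obtainable value from length k. For each k, try every first piece i and keep the best of price[i] + net[k−i] minus the 1 cut fee when i<k.
net[1] = 4
net[2] = max(4+4-1, 15+0) = 15
net[3] = max(4+15-1, 15+4-1, 11+0) = 18
net[4] = max(4+18-1, 15+15-1, 11+4-1, 17+0) = 29
net[5] = max(4+29-1, 15+18-1, 11+15-1, 17+4-1, 36+0) = 36
net[6] = max(4+36-1, 15+29-1, 11+18-1, 17+15-1, 36+4-1, 41+0) = 43
net[7] = max(4+43-1, 15+36-1, 11+29-1, …, 41+4-1, 22+0) = 50
net[8] = max(4+50-1, 15+43-1, 11+36-1, …, 22+4-1, 48+0) = 57
net[9] = max(4+57-1, 15+50-1, 11+43-1, …, 48+4-1, 40+0) = 64
One optimal plan: pieces 5 + 2 + 2 (2 cuts) → ₹66 − ₹2 = ₹64.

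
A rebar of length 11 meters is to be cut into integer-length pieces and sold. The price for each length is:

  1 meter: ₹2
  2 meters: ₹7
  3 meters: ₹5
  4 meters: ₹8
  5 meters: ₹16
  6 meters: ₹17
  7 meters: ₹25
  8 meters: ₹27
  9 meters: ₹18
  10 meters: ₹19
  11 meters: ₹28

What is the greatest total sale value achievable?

39

Consider every possible first cut. best[k] is the best of p[i]+best[k−i] over all sellable i≤k.
best[1] = 2
best[2] = max(2+2, 7+0) = 7
best[3] = max(2+7, 7+2, 5+0) = 9
best[4] = max(2+9, 7+7, 5+2, 8+0) = 14
best[5] = max(2+14, 7+9, 5+7, 8+2, 16+0) = 16
best[6] = max(2+16, 7+14, 5+9, 8+7, 16+2, 17+0) = 21
best[7] = max(2+21, 7+16, 5+14, …, 17+2, 25+0) = 25
best[8] = max(2+25, 7+21, 5+16, …, 25+2, 27+0) = 28
best[9] = max(2+28, 7+25, 5+21, …, 27+2, 18+0) = 32
best[10] = max(2+32, 7+28, 5+25, …, 18+2, 19+0) = 35
best[11] = max(2+35, 7+32, 5+28, …, 19+2, 28+0) = 39
One optimal cutting: 7 + 2 + 2 → ₹25 + ₹7 + ₹7 = ₹39.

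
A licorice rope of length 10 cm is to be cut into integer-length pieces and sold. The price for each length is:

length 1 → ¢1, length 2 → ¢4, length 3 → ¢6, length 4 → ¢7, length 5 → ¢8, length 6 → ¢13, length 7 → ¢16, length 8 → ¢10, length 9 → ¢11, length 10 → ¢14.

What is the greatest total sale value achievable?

22

Let v[k] be the best obtainable value from length k. For each k, try every first piece i and keep the best of price[i] + v[k−i].
v[1] = 1
v[2] = 4
v[3] = 6
v[4] = 8  (first piece 2, then v[2]=4)
v[5] = 10  (first piece 2, then v[3]=6)
v[6] = 13
v[7] = 16
v[8] = 17  (first piece 1, then v[7]=16)
v[9] = 20  (first piece 2, then v[7]=16)
v[10] = 22  (first piece 3, then v[7]=16)
One optimal cutting: 7 + 3 → ¢16 + ¢6 = ¢22.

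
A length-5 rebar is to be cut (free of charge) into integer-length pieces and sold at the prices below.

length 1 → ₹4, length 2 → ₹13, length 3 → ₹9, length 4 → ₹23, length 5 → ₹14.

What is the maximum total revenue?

30

Consider every possible first cut. r[k] is the best of p[i]+r[k−i] over all sellable i≤k.
r[1] = 4
r[2] = 13
r[3] = 17  (first piece 1, then r[2]=13)
r[4] = 26  (first piece 2, then r[2]=13)
r[5] = 30  (first piece 1, then r[4]=26)
One optimal cutting: 2 + 2 + 1 → ₹13 + ₹13 + ₹4 = ₹30.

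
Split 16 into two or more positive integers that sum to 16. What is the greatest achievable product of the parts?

Let g[k] be the best product for length k (with at least one cut). For each first piece i, the rest contributes max(k−i, g[k−i]).
g[2] = 1×max(1,0) = 1×1 = 1
g[3] = 1×max(2,1) = 1×2 = 2
g[4] = 2×max(2,1) = 2×2 = 4
g[5] = 2×max(3,2) = 2×3 = 6
g[6] = 3×max(3,2) = 3×3 = 9
g[7] = 2×max(5,6) = 2×6 = 12
g[8] = 2×max(6,9) = 2×9 = 18
g[9] = 3×max(6,9) = 3×9 = 27
g[10] = 2×max(8,18) = 2×18 = 36
g[11] = 2×max(9,27) = 2×27 = 54
g[12] = 3×max(9,27) = 3×27 = 81
g[13] = 2×max(11,54) = 2×54 = 108
g[14] = 2×max(12,81) = 2×81 = 162
g[15] = 3×max(12,81) = 3×81 = 243
g[16] = 2×max(14,162) = 2×162 = 324
One optimal split: 3 + 3 + 3 + 3 + 2 + 2; product 3×3×3×3×2×2 = 324.

324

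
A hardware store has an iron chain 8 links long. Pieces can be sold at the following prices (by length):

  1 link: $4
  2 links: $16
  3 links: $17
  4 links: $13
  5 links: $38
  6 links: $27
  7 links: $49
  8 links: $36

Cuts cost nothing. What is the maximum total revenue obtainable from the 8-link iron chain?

64

Build R[k] bottom-up: R[k] = max over allowed piece i of (p[i] + R[k−i]).
R[1] = 4
R[2] = 16
R[3] = 20  (first piece 1, then R[2]=16)
R[4] = 32  (first piece 2, then R[2]=16)
R[5] = 38
R[6] = 48  (first piece 2, then R[4]=32)
R[7] = 54  (first piece 2, then R[5]=38)
R[8] = 64  (first piece 2, then R[6]=48)
One optimal cutting: 2 + 2 + 2 + 2 → $16 + $16 + $16 + $16 = $64.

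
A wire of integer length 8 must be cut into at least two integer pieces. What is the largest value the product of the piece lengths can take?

Fill P[k] for k=2..8: at each k try every first piece i and multiply by the better of (k−i) uncut or P[k−i].
Small cases: P[2]=1.
P[3] = 1·max(2,1) = 1·2 = 2
P[4] = 2·max(2,1) = 2·2 = 4
P[5] = 2·max(3,2) = 2·3 = 6
P[6] = 3·max(3,2) = 3·3 = 9
P[7] = 2·max(5,6) = 2·6 = 12
P[8] = 2·max(6,9) = 2·9 = 18
One optimal split: 3 + 3 + 2; product 3·3·2 = 18.

18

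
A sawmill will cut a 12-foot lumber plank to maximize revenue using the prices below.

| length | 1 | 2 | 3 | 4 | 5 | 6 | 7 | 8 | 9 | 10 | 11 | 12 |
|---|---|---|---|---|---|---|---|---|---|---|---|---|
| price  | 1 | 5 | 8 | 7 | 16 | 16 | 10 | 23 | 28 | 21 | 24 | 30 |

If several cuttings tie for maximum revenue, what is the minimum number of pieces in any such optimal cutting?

3

Let r[k] be the best obtainable value from length k. For each k, try every first piece i and keep the best of price[i] + r[k−i].
r[1] = 1
r[2] = max(1+1, 5+0) = 5
r[3] = max(1+5, 5+1, 8+0) = 8
r[4] = max(1+8, 5+5, 8+1, 7+0) = 10
r[5] = max(1+10, 5+8, 8+5, 7+1, 16+0) = 16
r[6] = max(1+16, 5+10, 8+8, 7+5, 16+1, 16+0) = 17
r[7] = max(1+17, 5+16, 8+10, …, 16+1, 10+0) = 21
r[8] = max(1+21, 5+17, 8+16, …, 10+1, 23+0) = 24
r[9] = max(1+24, 5+21, 8+17, …, 23+1, 28+0) = 28
r[10] = max(1+28, 5+24, 8+21, …, 28+1, 21+0) = 32
r[11] = max(1+32, 5+28, 8+24, …, 21+1, 24+0) = 33
r[12] = max(1+33, 5+32, 8+28, …, 24+1, 30+0) = 37
Maximum revenue is $37.
Now minimize piece count subject to staying optimal: for each k, pieces[k] = 1 + min over i with p[i]+r[k−i]=r[k] of pieces[k−i].
pieces[9] = 1
pieces[10] = 2
pieces[11] = 2
pieces[12] = 3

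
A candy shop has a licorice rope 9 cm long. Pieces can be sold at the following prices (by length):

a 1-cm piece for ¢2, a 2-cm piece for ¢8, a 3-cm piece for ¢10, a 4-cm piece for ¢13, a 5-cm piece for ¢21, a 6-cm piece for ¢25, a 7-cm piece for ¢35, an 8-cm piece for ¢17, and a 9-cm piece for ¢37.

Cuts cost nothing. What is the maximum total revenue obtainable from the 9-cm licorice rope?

Consider every possible first cut. r[k] is the best of p[i]+r[k−i] over all sellable i≤k.
r[1] = 2
r[2] = 8
r[3] = 10  (first piece 1, then r[2]=8)
r[4] = 16  (first piece 2, then r[2]=8)
r[5] = 21
r[6] = 25
r[7] = 35
r[8] = 37  (first piece 1, then r[7]=35)
r[9] = 43  (first piece 2, then r[7]=35)
One optimal cutting: 7 + 2 → ¢35 + ¢8 = ¢43.

43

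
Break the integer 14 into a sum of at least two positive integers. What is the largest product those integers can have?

162

Fill prod[k] for k=2..14: at each k try every first piece i and multiply by the better of (k−i) uncut or prod[k−i].
Small cases: prod[2]=1, prod[3]=2, prod[4]=4, prod[5]=6, prod[6]=9, prod[7]=12, prod[8]=18, prod[9]=27.
prod[10] = 2×max(8,18) = 2×18 = 36
prod[11] = 2×max(9,27) = 2×27 = 54
prod[12] = 3×max(9,27) = 3×27 = 81
prod[13] = 2×max(11,54) = 2×54 = 108
prod[14] = 2×max(12,81) = 2×81 = 162
One optimal split: 3 + 3 + 3 + 3 + 2; product 3×3×3×3×2 = 162.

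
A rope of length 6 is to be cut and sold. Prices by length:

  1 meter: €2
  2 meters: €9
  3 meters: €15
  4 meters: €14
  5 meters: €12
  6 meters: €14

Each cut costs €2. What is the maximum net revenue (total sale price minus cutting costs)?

Let net[k] be the best obtainable value from length k. For each k, try every first piece i and keep the best of price[i] + net[k−i] minus the 2 cut fee when i<k.
net[1] = 2
net[2] = max(2+2-2, 9+0) = 9
net[3] = max(2+9-2, 9+2-2, 15+0) = 15
net[4] = max(2+15-2, 9+9-2, 15+2-2, 14+0) = 16
net[5] = max(2+16-2, 9+15-2, 15+9-2, 14+2-2, 12+0) = 22
net[6] = max(2+22-2, 9+16-2, 15+15-2, 14+9-2, 12+2-2, 14+0) = 28
One optimal plan: pieces 3 + 3 (1 cut) → €30 − €2 = €28.

28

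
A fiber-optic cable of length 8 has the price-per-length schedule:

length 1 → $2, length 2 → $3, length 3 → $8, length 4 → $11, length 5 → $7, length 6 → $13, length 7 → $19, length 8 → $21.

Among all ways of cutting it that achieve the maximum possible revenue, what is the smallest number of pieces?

Let r[k] be the best obtainable value from length k. For each k, try every first piece i and keep the best of price[i] + r[k−i].
r[1] = 2
r[2] = max(2+2, 3+0) = 4
r[3] = max(2+4, 3+2, 8+0) = 8
r[4] = max(2+8, 3+4, 8+2, 11+0) = 11
r[5] = max(2+11, 3+8, 8+4, 11+2, 7+0) = 13
r[6] = max(2+13, 3+11, 8+8, 11+4, 7+2, 13+0) = 16
r[7] = max(2+16, 3+13, 8+11, …, 13+2, 19+0) = 19
r[8] = max(2+19, 3+16, 8+13, …, 19+2, 21+0) = 22
Maximum revenue is $22.
Now minimize piece count subject to staying optimal: for each k, pieces[k] = 1 + min over i with p[i]+r[k−i]=r[k] of pieces[k−i].
pieces[5] = 2
pieces[6] = 2
pieces[7] = 1
pieces[8] = 2

2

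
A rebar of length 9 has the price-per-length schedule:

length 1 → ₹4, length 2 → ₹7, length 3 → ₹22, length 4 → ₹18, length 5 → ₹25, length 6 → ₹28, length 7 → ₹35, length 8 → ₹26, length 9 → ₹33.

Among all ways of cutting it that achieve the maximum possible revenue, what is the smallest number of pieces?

3

Consider every possible first cut. r[k] is the best of p[i]+r[k−i] over all sellable i≤k.
r[1] = 4
r[2] = max(4+4, 7+0) = 8
r[3] = max(4+8, 7+4, 22+0) = 22
r[4] = max(4+22, 7+8, 22+4, 18+0) = 26
r[5] = max(4+26, 7+22, 22+8, 18+4, 25+0) = 30
r[6] = max(4+30, 7+26, 22+22, 18+8, 25+4, 28+0) = 44
r[7] = max(4+44, 7+30, 22+26, …, 28+4, 35+0) = 48
r[8] = max(4+48, 7+44, 22+30, …, 35+4, 26+0) = 52
r[9] = max(4+52, 7+48, 22+44, …, 26+4, 33+0) = 66
Maximum revenue is ₹66.
Now minimize piece count subject to staying optimal: for each k, pieces[k] = 1 + min over i with p[i]+r[k−i]=r[k] of pieces[k−i].
pieces[6] = 2
pieces[7] = 3
pieces[8] = 4
pieces[9] = 3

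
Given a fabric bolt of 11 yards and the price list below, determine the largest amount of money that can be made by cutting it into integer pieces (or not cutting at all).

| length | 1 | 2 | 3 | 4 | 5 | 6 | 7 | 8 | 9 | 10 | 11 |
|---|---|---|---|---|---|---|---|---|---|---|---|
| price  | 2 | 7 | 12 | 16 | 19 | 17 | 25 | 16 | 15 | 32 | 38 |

Let best[k] be the best obtainable value from length k. For each k, try every first piece i and keep the best of price[i] + best[k−i].
best[1] = 2
best[2] = 7
best[3] = 12
best[4] = 16
best[5] = 19  (first piece 2, then best[3]=12)
best[6] = 24  (first piece 3, then best[3]=12)
best[7] = 28  (first piece 3, then best[4]=16)
best[8] = 32  (first piece 4, then best[4]=16)
best[9] = 36  (first piece 3, then best[6]=24)
best[10] = 40  (first piece 3, then best[7]=28)
best[11] = 44  (first piece 3, then best[8]=32)
One optimal cutting: 4 + 4 + 3 → $16 + $16 + $12 = $44.

44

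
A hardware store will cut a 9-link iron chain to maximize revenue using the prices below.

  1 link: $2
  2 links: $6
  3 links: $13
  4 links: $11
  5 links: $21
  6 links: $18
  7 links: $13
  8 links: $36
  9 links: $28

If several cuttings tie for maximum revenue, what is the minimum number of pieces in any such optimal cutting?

Consider every possible first cut. r[k] is the best of p[i]+r[k−i] over all sellable i≤k.
r[1] = 2
r[2] = 6
r[3] = 13
r[4] = 15  (first piece 1, then r[3]=13)
r[5] = 21
r[6] = 26  (first piece 3, then r[3]=13)
r[7] = 28  (first piece 1, then r[6]=26)
r[8] = 36
r[9] = 39  (first piece 3, then r[6]=26)
Maximum revenue is $39.
Now minimize piece count subject to staying optimal: for each k, pieces[k] = 1 + min over i with p[i]+r[k−i]=r[k] of pieces[k−i].
pieces[6] = 2
pieces[7] = 3
pieces[8] = 1
pieces[9] = 3

3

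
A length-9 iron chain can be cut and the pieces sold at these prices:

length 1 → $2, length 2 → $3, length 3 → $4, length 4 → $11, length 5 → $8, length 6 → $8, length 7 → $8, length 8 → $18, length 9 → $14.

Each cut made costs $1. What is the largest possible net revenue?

Consider every possible first cut. v[k] is the best of p[i]+v[k−i] over all sellable i≤k, charging 1 whenever i<k.
v[1] = 2
v[2] = max(2+2-1, 3+0) = 3
v[3] = max(2+3-1, 3+2-1, 4+0) = 4
v[4] = max(2+4-1, 3+3-1, 4+2-1, 11+0) = 11
v[5] = max(2+11-1, 3+4-1, 4+3-1, 11+2-1, 8+0) = 12
v[6] = max(2+12-1, 3+11-1, 4+4-1, 11+3-1, 8+2-1, 8+0) = 13
v[7] = max(2+13-1, 3+12-1, 4+11-1, …, 8+2-1, 8+0) = 14
v[8] = max(2+14-1, 3+13-1, 4+12-1, …, 8+2-1, 18+0) = 21
v[9] = max(2+21-1, 3+14-1, 4+13-1, …, 18+2-1, 14+0) = 22
One optimal plan: pieces 4 + 4 + 1 (2 cuts) → $24 − $2 = $22.

22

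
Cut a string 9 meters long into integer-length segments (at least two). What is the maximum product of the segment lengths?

Define P[k] = max over 1≤i<k of i · max(k−i, P[k−i]); the inner max lets the remainder stay uncut if that's better.
P[2] = 1×max(1,0) = 1×1 = 1
P[3] = max(1×2, 2×1) = 2
P[4] = max(1×3, 2×2, 3×1) = 4
P[5] = max(1×4, 2×3, 3×2, 4×1) = 6
P[6] = max(1×6, 2×4, 3×3, 4×2, 5×1) = 9
P[7] = max(1×9, 2×6, 3×4, 4×3, 5×2, 6×1) = 12
P[8] = max(1×12, 2×9, 3×6, …, 6×2, 7×1) = 18
P[9] = max(1×18, 2×12, 3×9, …, 7×2, 8×1) = 27
One optimal split: 3 + 3 + 3; product 3×3×3 = 27.

27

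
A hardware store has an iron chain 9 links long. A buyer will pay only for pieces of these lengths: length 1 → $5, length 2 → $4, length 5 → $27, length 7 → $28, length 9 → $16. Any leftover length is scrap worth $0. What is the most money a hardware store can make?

47

Consider every possible first cut. r[k] is the best of p[i]+r[k−i] over all sellable i≤k.
r[1] = 5
r[2] = max(5+5, 4+0) = 10
r[3] = max(5+10, 4+5) = 15
r[4] = max(5+15, 4+10) = 20
r[5] = max(5+20, 4+15, 27+0) = 27
r[6] = max(5+27, 4+20, 27+5) = 32
r[7] = max(5+32, 4+27, 27+10, 28+0) = 37
r[8] = max(5+37, 4+32, 27+15, 28+5) = 42
r[9] = max(5+42, 4+37, 27+20, 28+10, 16+0) = 47
One optimal cutting: 5 + 1 + 1 + 1 + 1 → $47.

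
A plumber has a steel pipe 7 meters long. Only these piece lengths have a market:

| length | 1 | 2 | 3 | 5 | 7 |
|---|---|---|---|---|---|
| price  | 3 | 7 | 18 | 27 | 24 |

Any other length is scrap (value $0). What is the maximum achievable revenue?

Build best[k] bottom-up: best[k] = max over allowed piece i of (p[i] + best[k−i]).
best[1] = 3
best[2] = 7
best[3] = 18
best[4] = 21  (first piece 1, then best[3]=18)
best[5] = 27
best[6] = 36  (first piece 3, then best[3]=18)
best[7] = 39  (first piece 1, then best[6]=36)
One optimal cutting: 3 + 3 + 1 → $39.

39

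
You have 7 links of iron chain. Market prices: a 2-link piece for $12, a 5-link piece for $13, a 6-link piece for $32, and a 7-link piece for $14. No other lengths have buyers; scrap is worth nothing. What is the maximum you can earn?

36

Consider every possible first cut. r[k] is the best of p[i]+r[k−i] over all sellable i≤k.
r[1] = 0
r[2] = 12
r[3] = 12
r[4] = 24  (first piece 2, then r[2]=12)
r[5] = max(12+12, 13+0) = 24
r[6] = max(12+24, 13+0, 32+0) = 36
r[7] = max(12+24, 13+12, 32+0, 14+0) = 36
One optimal cutting: pieces 2 + 2 + 2 with 1 link of scrap → $36.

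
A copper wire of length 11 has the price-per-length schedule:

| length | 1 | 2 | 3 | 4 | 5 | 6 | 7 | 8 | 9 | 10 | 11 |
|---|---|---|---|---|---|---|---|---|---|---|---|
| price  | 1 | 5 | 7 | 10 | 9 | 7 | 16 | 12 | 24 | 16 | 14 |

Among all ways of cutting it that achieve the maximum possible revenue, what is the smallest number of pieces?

2

Build r[k] bottom-up: r[k] = max over allowed piece i of (p[i] + r[k−i]).
r[1] = 1
r[2] = max(1+1, 5+0) = 5
r[3] = max(1+5, 5+1, 7+0) = 7
r[4] = max(1+7, 5+5, 7+1, 10+0) = 10
r[5] = max(1+10, 5+7, 7+5, 10+1, 9+0) = 12
r[6] = max(1+12, 5+10, 7+7, 10+5, 9+1, 7+0) = 15
r[7] = max(1+15, 5+12, 7+10, …, 7+1, 16+0) = 17
r[8] = max(1+17, 5+15, 7+12, …, 16+1, 12+0) = 20
r[9] = max(1+20, 5+17, 7+15, …, 12+1, 24+0) = 24
r[10] = max(1+24, 5+20, 7+17, …, 24+1, 16+0) = 25
r[11] = max(1+25, 5+24, 7+20, …, 16+1, 14+0) = 29
Maximum revenue is €29.
Now minimize piece count subject to staying optimal: for each k, pieces[k] = 1 + min over i with p[i]+r[k−i]=r[k] of pieces[k−i].
pieces[8] = 2
pieces[9] = 1
pieces[10] = 2
pieces[11] = 2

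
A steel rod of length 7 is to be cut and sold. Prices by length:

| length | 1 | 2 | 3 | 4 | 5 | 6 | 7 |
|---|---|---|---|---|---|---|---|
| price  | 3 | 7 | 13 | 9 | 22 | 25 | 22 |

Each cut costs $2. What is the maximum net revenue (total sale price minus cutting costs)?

Consider every possible first cut. v[k] is the best of p[i]+v[k−i] over all sellable i≤k, charging 2 whenever i<k.
v[1] = 3
v[2] = max(3+3-2, 7+0) = 7
v[3] = max(3+7-2, 7+3-2, 13+0) = 13
v[4] = max(3+13-2, 7+7-2, 13+3-2, 9+0) = 14
v[5] = max(3+14-2, 7+13-2, 13+7-2, 9+3-2, 22+0) = 22
v[6] = max(3+22-2, 7+14-2, 13+13-2, 9+7-2, 22+3-2, 25+0) = 25
v[7] = max(3+25-2, 7+22-2, 13+14-2, …, 25+3-2, 22+0) = 27
One optimal plan: pieces 5 + 2 (1 cut) → $29 − $2 = $27.

27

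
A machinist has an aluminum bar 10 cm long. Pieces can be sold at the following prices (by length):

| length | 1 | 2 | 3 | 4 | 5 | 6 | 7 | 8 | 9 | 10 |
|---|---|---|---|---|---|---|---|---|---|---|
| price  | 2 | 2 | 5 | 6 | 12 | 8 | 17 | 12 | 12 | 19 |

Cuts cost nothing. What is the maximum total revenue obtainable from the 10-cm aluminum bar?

Let R[k] be the best obtainable value from length k. For each k, try every first piece i and keep the best of price[i] + R[k−i].
R[1] = 2
R[2] = 4  (first piece 1, then R[1]=2)
R[3] = 6  (first piece 1, then R[2]=4)
R[4] = 8  (first piece 1, then R[3]=6)
R[5] = 12
R[6] = 14  (first piece 1, then R[5]=12)
R[7] = 17
R[8] = 19  (first piece 1, then R[7]=17)
R[9] = 21  (first piece 1, then R[8]=19)
R[10] = 24  (first piece 5, then R[5]=12)
One optimal cutting: 5 + 5 → $12 + $12 = $24.

24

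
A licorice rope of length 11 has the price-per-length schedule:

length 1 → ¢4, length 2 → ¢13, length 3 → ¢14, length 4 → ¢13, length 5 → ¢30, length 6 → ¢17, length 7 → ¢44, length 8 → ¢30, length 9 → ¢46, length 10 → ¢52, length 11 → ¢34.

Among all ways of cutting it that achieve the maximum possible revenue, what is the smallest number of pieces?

3

Let r[k] be the best obtainable value from length k. For each k, try every first piece i and keep the best of price[i] + r[k−i].
r[1] = 4
r[2] = 13
r[3] = 17  (first piece 1, then r[2]=13)
r[4] = 26  (first piece 2, then r[2]=13)
r[5] = 30  (first piece 1, then r[4]=26)
r[6] = 39  (first piece 2, then r[4]=26)
r[7] = 44
r[8] = 52  (first piece 2, then r[6]=39)
r[9] = 57  (first piece 2, then r[7]=44)
r[10] = 65  (first piece 2, then r[8]=52)
r[11] = 70  (first piece 2, then r[9]=57)
Maximum revenue is ¢70.
Now minimize piece count subject to staying optimal: for each k, pieces[k] = 1 + min over i with p[i]+r[k−i]=r[k] of pieces[k−i].
pieces[8] = 4
pieces[9] = 2
pieces[10] = 5
pieces[11] = 3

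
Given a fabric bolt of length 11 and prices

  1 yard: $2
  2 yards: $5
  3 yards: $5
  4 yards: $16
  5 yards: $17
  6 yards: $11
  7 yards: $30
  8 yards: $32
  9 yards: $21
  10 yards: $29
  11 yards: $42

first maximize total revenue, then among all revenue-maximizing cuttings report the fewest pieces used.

Consider every possible first cut. r[k] is the best of p[i]+r[k−i] over all sellable i≤k.
r[1] = 2
r[2] = 5
r[3] = 7  (first piece 1, then r[2]=5)
r[4] = 16
r[5] = 18  (first piece 1, then r[4]=16)
r[6] = 21  (first piece 2, then r[4]=16)
r[7] = 30
r[8] = 32  (first piece 1, then r[7]=30)
r[9] = 35  (first piece 2, then r[7]=30)
r[10] = 37  (first piece 1, then r[9]=35)
r[11] = 46  (first piece 4, then r[7]=30)
Maximum revenue is $46.
Now minimize piece count subject to staying optimal: for each k, pieces[k] = 1 + min over i with p[i]+r[k−i]=r[k] of pieces[k−i].
pieces[8] = 1
pieces[9] = 2
pieces[10] = 2
pieces[11] = 2

2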